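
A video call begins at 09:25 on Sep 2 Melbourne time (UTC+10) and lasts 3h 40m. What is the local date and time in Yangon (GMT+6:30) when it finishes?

09:35 on Sep 2

Convert start to UTC: 09:25 − 10:00 = 23:25 UTC on Sep 1.
Add 3 hours and 40 minutes duration → 03:05 UTC (Sep 2).
Yangon is UTC+6:30, so local end time = 03:05 + 6:30 = 09:35 on Sep 2.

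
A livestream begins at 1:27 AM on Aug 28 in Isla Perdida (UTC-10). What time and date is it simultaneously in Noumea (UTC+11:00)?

Noumea is 21:00 ahead of Isla Perdida.
Shift by the zone difference: 1:27 AM + 21:00 = 10:27 PM on Aug 28 in Noumea.

10:27 PM on August 28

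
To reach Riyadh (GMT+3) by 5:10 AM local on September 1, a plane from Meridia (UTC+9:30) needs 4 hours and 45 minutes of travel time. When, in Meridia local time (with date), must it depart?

Target arrival in UTC: 5:10 AM − 3:00 = 2:10 AM on Sep 1.
Subtract 4 hours and 45 minutes → departure 9:25 PM UTC on Aug 31.
Meridia is UTC+9:30: 9:25 PM + 9:30 = 6:55 AM on Sep 1.

6:55 AM on September 1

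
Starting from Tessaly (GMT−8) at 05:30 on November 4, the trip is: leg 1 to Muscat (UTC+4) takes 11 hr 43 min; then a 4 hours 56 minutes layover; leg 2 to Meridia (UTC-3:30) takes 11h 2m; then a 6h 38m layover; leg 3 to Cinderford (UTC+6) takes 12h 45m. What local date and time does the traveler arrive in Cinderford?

18:34 on November 6

Convert departure to UTC: 05:30 + 8:00 = 13:30 UTC on Nov 4.
Add 11 hours 43 minutes leg 1 → 01:13 UTC (Nov 5).
Add 4 hours 56 minutes layover in Muscat → 06:09 UTC.
Add 11 hours and 2 minutes leg 2 → 17:11 UTC.
Add 6 hours and 38 minutes layover in Meridia → 23:49 UTC.
Add 12 hours and 45 minutes leg 3 → 12:34 UTC (Nov 6).
Cinderford is UTC+6:00, so local arrival = 12:34 + 6:00 = 18:34 on Nov 6.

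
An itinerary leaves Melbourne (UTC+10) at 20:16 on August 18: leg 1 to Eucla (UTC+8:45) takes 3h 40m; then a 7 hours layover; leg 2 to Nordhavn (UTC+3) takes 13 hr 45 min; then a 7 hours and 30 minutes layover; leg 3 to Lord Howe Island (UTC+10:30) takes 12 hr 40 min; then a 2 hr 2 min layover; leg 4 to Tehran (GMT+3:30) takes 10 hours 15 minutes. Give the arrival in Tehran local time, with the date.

22:38 on August 20

Convert departure to UTC: 20:16 − 10:00 = 10:16 UTC on Aug 18.
Add 3 hours and 40 minutes leg 1 → 13:56 UTC.
Add 7 hours layover in Eucla → 20:56 UTC.
Add 13 hours and 45 minutes leg 2 → 10:41 UTC (Aug 19).
Add 7 hours 30 minutes layover in Nordhavn → 18:11 UTC.
Add 12 hours 40 minutes leg 3 → 06:51 UTC (Aug 20).
Add 2 hours and 2 minutes layover in Lord Howe Island → 08:53 UTC.
Add 10 hours 15 minutes leg 4 → 19:08 UTC.
Tehran is UTC+3:30, so local arrival = 19:08 + 3:30 = 22:38 on Aug 20.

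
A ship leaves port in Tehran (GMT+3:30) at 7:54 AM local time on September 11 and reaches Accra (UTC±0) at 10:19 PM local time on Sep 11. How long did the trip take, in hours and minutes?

Departure in UTC: 7:54 AM − 3:30 = 4:24 AM on Sep 11.
Arrival is already UTC: 10:19 PM on Sep 11.
Elapsed = 10:19 PM − 4:24 AM = 17 hours 55 minutes.

17 hours 55 minutes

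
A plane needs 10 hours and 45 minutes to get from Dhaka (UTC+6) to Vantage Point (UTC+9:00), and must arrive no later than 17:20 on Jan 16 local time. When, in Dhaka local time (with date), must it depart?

Target arrival in UTC: 17:20 − 9:00 = 08:20 on Jan 16.
Subtract 10 hours 45 minutes → departure 21:35 UTC on Jan 15.
Dhaka is UTC+6:00: 21:35 + 6:00 = 03:35 on Jan 16.

03:35 on January 16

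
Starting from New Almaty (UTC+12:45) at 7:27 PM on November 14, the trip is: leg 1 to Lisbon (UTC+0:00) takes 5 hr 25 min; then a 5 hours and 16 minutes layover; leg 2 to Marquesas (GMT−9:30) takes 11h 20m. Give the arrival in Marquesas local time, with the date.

Convert departure to UTC: 7:27 PM − 12:45 = 6:42 AM UTC on Nov 14.
Add 5 hours 25 minutes leg 1 → 12:07 PM UTC.
Add 5 hours and 16 minutes layover in Lisbon → 5:23 PM UTC.
Add 11 hours and 20 minutes leg 2 → 4:43 AM UTC (Nov 15).
Marquesas is UTC−9:30, so local arrival = 4:43 AM − 9:30 = 7:13 PM on Nov 14.

7:13 PM on Nov 14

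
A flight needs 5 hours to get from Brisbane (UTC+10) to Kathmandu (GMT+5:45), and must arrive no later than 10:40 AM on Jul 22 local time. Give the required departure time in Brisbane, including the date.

Target arrival in UTC: 10:40 AM − 5:45 = 4:55 AM on Jul 22.
Subtract 5 hours → departure 11:55 PM UTC on Jul 21.
Brisbane is UTC+10:00: 11:55 PM + 10:00 = 9:55 AM on Jul 22.

9:55 AM on Jul 22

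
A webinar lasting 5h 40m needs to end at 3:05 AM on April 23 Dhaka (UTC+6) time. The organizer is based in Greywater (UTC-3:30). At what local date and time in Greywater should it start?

11:55 AM on April 22

Target end time in UTC: 3:05 AM − 6:00 = 9:05 PM on Apr 22.
Subtract 5 hours 40 minutes → start 3:25 PM UTC on Apr 22.
Greywater is UTC−3:30: 3:25 PM − 3:30 = 11:55 AM on Apr 22.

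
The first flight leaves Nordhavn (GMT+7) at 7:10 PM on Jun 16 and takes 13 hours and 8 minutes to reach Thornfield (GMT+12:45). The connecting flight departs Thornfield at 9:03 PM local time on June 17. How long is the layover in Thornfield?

7 hours

Convert departure to UTC: 7:10 PM − 7:00 = 12:10 PM UTC on Jun 16.
Add 13 hours 8 minutes flight time → 1:18 AM UTC (Jun 17).
Thornfield is UTC+12:45, so local arrival = 1:18 AM + 12:45 = 2:03 PM on Jun 17.
Layover = 9:03 PM − 2:03 PM = 7 hours.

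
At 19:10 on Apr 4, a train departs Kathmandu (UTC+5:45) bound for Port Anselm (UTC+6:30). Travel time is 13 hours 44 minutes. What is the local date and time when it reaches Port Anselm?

09:39 on April 5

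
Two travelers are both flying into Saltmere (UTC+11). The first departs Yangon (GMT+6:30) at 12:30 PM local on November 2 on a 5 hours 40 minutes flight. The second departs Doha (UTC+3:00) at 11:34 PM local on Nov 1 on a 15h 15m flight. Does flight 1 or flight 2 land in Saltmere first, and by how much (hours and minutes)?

the first, by 9 minutes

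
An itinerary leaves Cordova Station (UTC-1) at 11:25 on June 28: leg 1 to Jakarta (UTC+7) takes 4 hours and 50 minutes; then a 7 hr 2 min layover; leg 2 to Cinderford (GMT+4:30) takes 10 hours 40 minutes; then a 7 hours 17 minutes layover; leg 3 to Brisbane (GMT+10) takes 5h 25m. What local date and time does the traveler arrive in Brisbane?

Convert departure to UTC: 11:25 + 1:00 = 12:25 UTC on Jun 28.
Add 4 hours and 50 minutes leg 1 → 17:15 UTC.
Add 7 hours and 2 minutes layover in Jakarta → 00:17 UTC (Jun 29).
Add 10 hours and 40 minutes leg 2 → 10:57 UTC.
Add 7 hours and 17 minutes layover in Cinderford → 18:14 UTC.
Add 5 hours 25 minutes leg 3 → 23:39 UTC.
Brisbane is UTC+10:00, so local arrival = 23:39 + 10:00 = 09:39 on Jun 30.

09:39 on June 30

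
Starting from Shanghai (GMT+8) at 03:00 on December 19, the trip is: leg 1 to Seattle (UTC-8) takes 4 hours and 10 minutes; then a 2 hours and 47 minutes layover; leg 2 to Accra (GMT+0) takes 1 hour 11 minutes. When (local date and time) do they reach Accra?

03:08 on Dec 19

Convert departure to UTC: 03:00 − 8:00 = 19:00 UTC on Dec 18.
Add 4 hours 10 minutes leg 1 → 23:10 UTC.
Add 2 hours and 47 minutes layover in Seattle → 01:57 UTC (Dec 19).
Add 1 hour and 11 minutes leg 2 → 03:08 UTC.
Accra is UTC+0, so local arrival is the same: 03:08 on Dec 19.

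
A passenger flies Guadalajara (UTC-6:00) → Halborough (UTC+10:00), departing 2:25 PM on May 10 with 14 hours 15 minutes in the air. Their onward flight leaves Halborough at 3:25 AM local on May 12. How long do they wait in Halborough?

6 hours 45 minutes

Convert departure to UTC: 2:25 PM + 6:00 = 8:25 PM UTC on May 10.
Add 14 hours and 15 minutes flight time → 10:40 AM UTC (May 11).
Halborough is UTC+10:00, so local arrival = 10:40 AM + 10:00 = 8:40 PM on May 11.
Layover = 3:25 AM − 8:40 PM (+1 day) = 6 hours 45 minutes.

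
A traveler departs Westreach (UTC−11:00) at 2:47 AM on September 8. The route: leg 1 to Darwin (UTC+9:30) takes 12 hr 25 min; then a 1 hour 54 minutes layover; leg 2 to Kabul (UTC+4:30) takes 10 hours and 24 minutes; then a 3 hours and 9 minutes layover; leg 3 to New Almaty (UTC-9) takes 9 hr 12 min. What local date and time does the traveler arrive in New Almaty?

Convert departure to UTC: 2:47 AM + 11:00 = 1:47 PM UTC on Sep 8.
Add 12 hours and 25 minutes leg 1 → 2:12 AM UTC (Sep 9).
Add 1 hour 54 minutes layover in Darwin → 4:06 AM UTC.
Add 10 hours and 24 minutes leg 2 → 2:30 PM UTC.
Add 3 hours and 9 minutes layover in Kabul → 5:39 PM UTC.
Add 9 hours 12 minutes leg 3 → 2:51 AM UTC (Sep 10).
New Almaty is UTC−9:00, so local arrival = 2:51 AM − 9:00 = 5:51 PM on Sep 9.

5:51 PM on September 9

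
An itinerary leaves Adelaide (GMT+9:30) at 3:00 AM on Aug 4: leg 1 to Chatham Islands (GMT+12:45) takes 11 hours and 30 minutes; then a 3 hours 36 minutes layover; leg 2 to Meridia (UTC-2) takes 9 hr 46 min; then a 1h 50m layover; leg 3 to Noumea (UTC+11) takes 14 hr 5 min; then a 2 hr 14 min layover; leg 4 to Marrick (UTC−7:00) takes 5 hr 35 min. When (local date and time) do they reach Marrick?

11:06 AM on Aug 5

Convert departure to UTC: 3:00 AM − 9:30 = 5:30 PM UTC on Aug 3.
Add 11 hours 30 minutes leg 1 → 5:00 AM UTC (Aug 4).
Add 3 hours and 36 minutes layover in Chatham Islands → 8:36 AM UTC.
Add 9 hours and 46 minutes leg 2 → 6:22 PM UTC.
Add 1 hour and 50 minutes layover in Meridia → 8:12 PM UTC.
Add 14 hours 5 minutes leg 3 → 10:17 AM UTC (Aug 5).
Add 2 hours 14 minutes layover in Noumea → 12:31 PM UTC.
Add 5 hours and 35 minutes leg 4 → 6:06 PM UTC.
Marrick is UTC−7:00, so local arrival = 6:06 PM − 7:00 = 11:06 AM on Aug 5.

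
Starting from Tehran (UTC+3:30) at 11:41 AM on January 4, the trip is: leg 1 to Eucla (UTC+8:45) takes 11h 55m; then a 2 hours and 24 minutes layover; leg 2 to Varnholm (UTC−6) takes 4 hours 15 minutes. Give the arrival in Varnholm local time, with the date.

Convert departure to UTC: 11:41 AM − 3:30 = 8:11 AM UTC on Jan 4.
Add 11 hours 55 minutes leg 1 → 8:06 PM UTC.
Add 2 hours 24 minutes layover in Eucla → 10:30 PM UTC.
Add 4 hours and 15 minutes leg 2 → 2:45 AM UTC (Jan 5).
Varnholm is UTC−6:00, so local arrival = 2:45 AM − 6:00 = 8:45 PM on Jan 4.

8:45 PM on January 4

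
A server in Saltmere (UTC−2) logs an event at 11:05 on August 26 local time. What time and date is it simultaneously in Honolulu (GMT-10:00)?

03:05 on Aug 26

Honolulu is 8:00 behind Saltmere.
Shift by the zone difference: 11:05 − 8:00 = 03:05 on Aug 26 in Honolulu.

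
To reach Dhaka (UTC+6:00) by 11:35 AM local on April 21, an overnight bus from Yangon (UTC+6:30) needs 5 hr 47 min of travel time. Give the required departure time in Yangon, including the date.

6:18 AM on Apr 21

Target arrival in UTC: 11:35 AM − 6:00 = 5:35 AM on Apr 21.
Subtract 5 hours and 47 minutes → departure 11:48 PM UTC on Apr 20.
Yangon is UTC+6:30: 11:48 PM + 6:30 = 6:18 AM on Apr 21.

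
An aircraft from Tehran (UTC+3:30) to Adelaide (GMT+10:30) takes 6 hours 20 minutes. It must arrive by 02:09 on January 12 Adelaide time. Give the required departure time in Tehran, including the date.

12:49 on Jan 11

Target arrival in UTC: 02:09 − 10:30 = 15:39 on Jan 11.
Subtract 6 hours 20 minutes → departure 09:19 UTC on Jan 11.
Tehran is UTC+3:30: 09:19 + 3:30 = 12:49 on Jan 11.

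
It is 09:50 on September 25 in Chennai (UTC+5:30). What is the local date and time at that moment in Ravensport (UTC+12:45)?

In UTC: 09:50 − 5:30 = 04:20 on Sep 25.
Ravensport is UTC+12:45: 04:20 + 12:45 = 17:05 on Sep 25.

17:05 on Sep 25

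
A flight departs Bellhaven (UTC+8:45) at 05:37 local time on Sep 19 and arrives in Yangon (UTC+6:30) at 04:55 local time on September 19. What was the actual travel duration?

1 hour 33 minutes

Departure in UTC: 05:37 − 8:45 = 20:52 on Sep 18.
Arrival in UTC: 04:55 − 6:30 = 22:25 on Sep 18.
Elapsed = 22:25 − 20:52 = 1 hour 33 minutes.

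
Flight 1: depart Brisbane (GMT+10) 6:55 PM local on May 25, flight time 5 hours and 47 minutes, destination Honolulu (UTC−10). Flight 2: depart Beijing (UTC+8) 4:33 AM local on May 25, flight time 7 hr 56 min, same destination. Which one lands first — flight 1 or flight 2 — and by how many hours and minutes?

the second, by 10 hours 13 minutes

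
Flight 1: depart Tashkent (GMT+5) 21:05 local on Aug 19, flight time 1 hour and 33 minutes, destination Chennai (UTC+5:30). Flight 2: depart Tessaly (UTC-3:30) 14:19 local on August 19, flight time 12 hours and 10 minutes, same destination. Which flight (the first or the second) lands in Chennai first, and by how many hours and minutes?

the first, by 12 hours 21 minutes

Flight 1 in UTC: 21:05 − 5:00 = 16:05 on Aug 19.
+1 hour 33 minutes → arrive 17:38 UTC on Aug 19.
Flight 2 in UTC: 14:19 + 3:30 = 17:49 on Aug 19.
+12 hours 10 minutes → arrive 05:59 UTC on Aug 20.
Flight 1 lands earlier by 12 hours 21 minutes.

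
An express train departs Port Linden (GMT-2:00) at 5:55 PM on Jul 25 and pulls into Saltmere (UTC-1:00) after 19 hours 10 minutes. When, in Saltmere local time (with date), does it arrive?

Convert departure to UTC: 5:55 PM + 2:00 = 7:55 PM UTC on Jul 25.
Add 19 hours and 10 minutes travel time → 3:05 PM UTC (Jul 26).
Saltmere is UTC−1:00, so local arrival = 3:05 PM − 1:00 = 2:05 PM on Jul 26.

2:05 PM on July 26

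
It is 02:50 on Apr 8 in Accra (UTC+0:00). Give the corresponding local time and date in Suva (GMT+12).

Accra is UTC+0 so that is 02:50 UTC.
Suva is UTC+12:00: 02:50 + 12:00 = 14:50 on Apr 8.

14:50 on April 8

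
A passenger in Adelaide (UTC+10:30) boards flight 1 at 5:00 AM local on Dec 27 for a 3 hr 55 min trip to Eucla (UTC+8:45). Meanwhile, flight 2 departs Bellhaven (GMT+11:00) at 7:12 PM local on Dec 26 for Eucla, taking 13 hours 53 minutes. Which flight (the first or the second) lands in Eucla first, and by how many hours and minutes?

Flight 1 in UTC: 5:00 AM − 10:30 = 6:30 PM on Dec 26.
+3 hours 55 minutes → arrive 10:25 PM UTC on Dec 26.
Flight 2 in UTC: 7:12 PM − 11:00 = 8:12 AM on Dec 26.
+13 hours and 53 minutes → arrive 10:05 PM UTC on Dec 26.
Flight 2 lands earlier by 20 minutes.

the second, by 20 minutes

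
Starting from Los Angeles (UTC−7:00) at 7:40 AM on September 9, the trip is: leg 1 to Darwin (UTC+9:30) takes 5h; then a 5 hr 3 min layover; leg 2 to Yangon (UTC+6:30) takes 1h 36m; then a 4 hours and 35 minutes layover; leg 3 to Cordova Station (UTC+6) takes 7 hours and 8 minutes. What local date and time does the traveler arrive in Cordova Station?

8:02 PM on September 10

Convert departure to UTC: 7:40 AM + 7:00 = 2:40 PM UTC on Sep 9.
Add 5 hours leg 1 → 7:40 PM UTC.
Add 5 hours and 3 minutes layover in Darwin → 12:43 AM UTC (Sep 10).
Add 1 hour and 36 minutes leg 2 → 2:19 AM UTC.
Add 4 hours 35 minutes layover in Yangon → 6:54 AM UTC.
Add 7 hours and 8 minutes leg 3 → 2:02 PM UTC.
Cordova Station is UTC+6:00, so local arrival = 2:02 PM + 6:00 = 8:02 PM on Sep 10.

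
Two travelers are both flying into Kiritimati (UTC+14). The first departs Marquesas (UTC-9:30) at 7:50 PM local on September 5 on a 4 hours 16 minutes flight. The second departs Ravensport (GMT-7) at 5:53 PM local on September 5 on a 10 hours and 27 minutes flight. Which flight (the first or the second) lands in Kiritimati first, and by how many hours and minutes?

the first, by 1 hour 44 minutes

Flight 1 in UTC: 7:50 PM + 9:30 = 5:20 AM on Sep 6.
+4 hours 16 minutes → arrive 9:36 AM UTC on Sep 6.
Flight 2 in UTC: 5:53 PM + 7:00 = 12:53 AM on Sep 6.
+10 hours and 27 minutes → arrive 11:20 AM UTC on Sep 6.
Flight 1 lands earlier by 1 hour 44 minutes.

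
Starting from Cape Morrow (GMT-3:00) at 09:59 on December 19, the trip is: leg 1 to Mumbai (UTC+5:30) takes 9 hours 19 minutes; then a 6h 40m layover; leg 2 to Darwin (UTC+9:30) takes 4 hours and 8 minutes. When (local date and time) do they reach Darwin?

18:36 on December 20

Convert departure to UTC: 09:59 + 3:00 = 12:59 UTC on Dec 19.
Add 9 hours and 19 minutes leg 1 → 22:18 UTC.
Add 6 hours and 40 minutes layover in Mumbai → 04:58 UTC (Dec 20).
Add 4 hours and 8 minutes leg 2 → 09:06 UTC.
Darwin is UTC+9:30, so local arrival = 09:06 + 9:30 = 18:36 on Dec 20.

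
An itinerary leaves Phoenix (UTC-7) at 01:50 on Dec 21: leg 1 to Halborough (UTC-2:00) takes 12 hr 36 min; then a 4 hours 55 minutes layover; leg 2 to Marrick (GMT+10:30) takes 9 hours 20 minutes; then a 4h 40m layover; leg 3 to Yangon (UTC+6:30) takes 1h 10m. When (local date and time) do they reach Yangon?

00:01 on Dec 23

Convert departure to UTC: 01:50 + 7:00 = 08:50 UTC on Dec 21.
Add 12 hours and 36 minutes leg 1 → 21:26 UTC.
Add 4 hours and 55 minutes layover in Halborough → 02:21 UTC (Dec 22).
Add 9 hours 20 minutes leg 2 → 11:41 UTC.
Add 4 hours 40 minutes layover in Marrick → 16:21 UTC.
Add 1 hour 10 minutes leg 3 → 17:31 UTC.
Yangon is UTC+6:30, so local arrival = 17:31 + 6:30 = 00:01 on Dec 23.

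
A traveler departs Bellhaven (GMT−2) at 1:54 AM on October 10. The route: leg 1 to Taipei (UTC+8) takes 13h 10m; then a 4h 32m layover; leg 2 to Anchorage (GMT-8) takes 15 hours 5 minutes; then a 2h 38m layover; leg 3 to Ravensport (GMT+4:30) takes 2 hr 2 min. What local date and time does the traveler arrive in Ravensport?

Convert departure to UTC: 1:54 AM + 2:00 = 3:54 AM UTC on Oct 10.
Add 13 hours 10 minutes leg 1 → 5:04 PM UTC.
Add 4 hours 32 minutes layover in Taipei → 9:36 PM UTC.
Add 15 hours and 5 minutes leg 2 → 12:41 PM UTC (Oct 11).
Add 2 hours and 38 minutes layover in Anchorage → 3:19 PM UTC.
Add 2 hours and 2 minutes leg 3 → 5:21 PM UTC.
Ravensport is UTC+4:30, so local arrival = 5:21 PM + 4:30 = 9:51 PM on Oct 11.

9:51 PM on October 11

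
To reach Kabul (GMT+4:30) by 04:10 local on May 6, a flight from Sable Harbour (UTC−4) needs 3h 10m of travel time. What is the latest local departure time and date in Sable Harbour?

16:30 on May 5

Target arrival in UTC: 04:10 − 4:30 = 23:40 on May 5.
Subtract 3 hours 10 minutes → departure 20:30 UTC on May 5.
Sable Harbour is UTC−4:00: 20:30 − 4:00 = 16:30 on May 5.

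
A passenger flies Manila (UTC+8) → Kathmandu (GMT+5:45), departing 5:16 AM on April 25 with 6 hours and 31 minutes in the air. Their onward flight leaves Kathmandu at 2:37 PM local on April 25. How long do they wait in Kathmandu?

Convert departure to UTC: 5:16 AM − 8:00 = 9:16 PM UTC on Apr 24.
Add 6 hours and 31 minutes flight time → 3:47 AM UTC (Apr 25).
Kathmandu is UTC+5:45, so local arrival = 3:47 AM + 5:45 = 9:32 AM on Apr 25.
Layover = 2:37 PM − 9:32 AM = 5 hours 5 minutes.

5 hours 5 minutes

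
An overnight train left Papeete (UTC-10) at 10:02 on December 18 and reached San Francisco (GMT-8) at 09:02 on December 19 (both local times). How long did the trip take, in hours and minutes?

Departure in UTC: 10:02 + 10:00 = 20:02 on Dec 18.
Arrival in UTC: 09:02 + 8:00 = 17:02 on Dec 19.
Elapsed = 17:02 − 20:02 (+1 day) = 21 hours.

21 hours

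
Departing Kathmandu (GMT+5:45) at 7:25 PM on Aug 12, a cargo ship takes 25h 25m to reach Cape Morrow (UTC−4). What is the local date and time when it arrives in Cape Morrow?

Convert departure to UTC: 7:25 PM − 5:45 = 1:40 PM UTC on Aug 12.
Add 25 hours and 25 minutes travel time → 3:05 PM UTC (Aug 13).
Cape Morrow is UTC−4:00, so local arrival = 3:05 PM − 4:00 = 11:05 AM on Aug 13.

11:05 AM on August 13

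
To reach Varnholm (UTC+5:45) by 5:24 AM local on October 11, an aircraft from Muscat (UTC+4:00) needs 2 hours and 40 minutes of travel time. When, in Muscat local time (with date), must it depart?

12:59 AM on October 11

Target arrival in UTC: 5:24 AM − 5:45 = 11:39 PM on Oct 10.
Subtract 2 hours and 40 minutes → departure 8:59 PM UTC on Oct 10.
Muscat is UTC+4:00: 8:59 PM + 4:00 = 12:59 AM on Oct 11.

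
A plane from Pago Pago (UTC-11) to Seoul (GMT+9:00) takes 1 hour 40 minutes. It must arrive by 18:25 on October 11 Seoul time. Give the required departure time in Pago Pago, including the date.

20:45 on October 10

Target arrival in UTC: 18:25 − 9:00 = 09:25 on Oct 11.
Subtract 1 hour 40 minutes → departure 07:45 UTC on Oct 11.
Pago Pago is UTC−11:00: 07:45 − 11:00 = 20:45 on Oct 10.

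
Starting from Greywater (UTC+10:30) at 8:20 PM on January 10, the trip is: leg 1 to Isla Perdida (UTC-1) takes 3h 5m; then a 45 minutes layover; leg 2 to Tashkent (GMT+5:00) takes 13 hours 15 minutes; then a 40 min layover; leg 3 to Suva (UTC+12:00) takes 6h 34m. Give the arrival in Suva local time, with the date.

10:09 PM on Jan 11

Convert departure to UTC: 8:20 PM − 10:30 = 9:50 AM UTC on Jan 10.
Add 3 hours 5 minutes leg 1 → 12:55 PM UTC.
Add 45 minutes layover in Isla Perdida → 1:40 PM UTC.
Add 13 hours and 15 minutes leg 2 → 2:55 AM UTC (Jan 11).
Add 40 minutes layover in Tashkent → 3:35 AM UTC.
Add 6 hours 34 minutes leg 3 → 10:09 AM UTC.
Suva is UTC+12:00, so local arrival = 10:09 AM + 12:00 = 10:09 PM on Jan 11.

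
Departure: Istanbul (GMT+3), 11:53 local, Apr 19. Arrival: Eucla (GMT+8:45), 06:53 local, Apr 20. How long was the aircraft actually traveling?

13 hours 15 minutes

Departure in UTC: 11:53 − 3:00 = 08:53 on Apr 19.
Arrival in UTC: 06:53 − 8:45 = 22:08 on Apr 19.
Elapsed = 22:08 − 08:53 = 13 hours 15 minutes.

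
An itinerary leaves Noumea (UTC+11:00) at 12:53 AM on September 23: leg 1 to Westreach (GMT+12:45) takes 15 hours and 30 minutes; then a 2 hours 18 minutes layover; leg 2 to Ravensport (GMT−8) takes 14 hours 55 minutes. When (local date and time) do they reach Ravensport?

Convert departure to UTC: 12:53 AM − 11:00 = 1:53 PM UTC on Sep 22.
Add 15 hours and 30 minutes leg 1 → 5:23 AM UTC (Sep 23).
Add 2 hours and 18 minutes layover in Westreach → 7:41 AM UTC.
Add 14 hours and 55 minutes leg 2 → 10:36 PM UTC.
Ravensport is UTC−8:00, so local arrival = 10:36 PM − 8:00 = 2:36 PM on Sep 23.

2:36 PM on September 23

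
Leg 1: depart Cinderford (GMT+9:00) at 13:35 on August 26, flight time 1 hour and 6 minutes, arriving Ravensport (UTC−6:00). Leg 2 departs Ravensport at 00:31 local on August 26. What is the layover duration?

Convert departure to UTC: 13:35 − 9:00 = 04:35 UTC on Aug 26.
Add 1 hour and 6 minutes flight time → 05:41 UTC.
Ravensport is UTC−6:00, so local arrival = 05:41 − 6:00 = 23:41 on Aug 25.
Layover = 00:31 − 23:41 (+1 day) = 50 minutes.

50 minutes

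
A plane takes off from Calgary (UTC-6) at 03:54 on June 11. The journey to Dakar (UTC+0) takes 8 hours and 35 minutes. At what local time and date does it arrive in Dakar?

Convert departure to UTC: 03:54 + 6:00 = 09:54 UTC on Jun 11.
Add 8 hours and 35 minutes travel time → 18:29 UTC.
Dakar is UTC+0, so local arrival is the same: 18:29 on Jun 11.

18:29 on June 11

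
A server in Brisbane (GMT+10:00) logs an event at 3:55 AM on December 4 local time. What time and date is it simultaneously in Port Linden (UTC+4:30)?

10:25 PM on Dec 3

In UTC: 3:55 AM − 10:00 = 5:55 PM on Dec 3.
Port Linden is UTC+4:30: 5:55 PM + 4:30 = 10:25 PM on Dec 3.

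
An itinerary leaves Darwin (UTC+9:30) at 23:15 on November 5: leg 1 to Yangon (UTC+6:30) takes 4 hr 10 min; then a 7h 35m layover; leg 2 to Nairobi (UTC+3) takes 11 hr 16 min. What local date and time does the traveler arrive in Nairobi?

Convert departure to UTC: 23:15 − 9:30 = 13:45 UTC on Nov 5.
Add 4 hours and 10 minutes leg 1 → 17:55 UTC.
Add 7 hours and 35 minutes layover in Yangon → 01:30 UTC (Nov 6).
Add 11 hours 16 minutes leg 2 → 12:46 UTC.
Nairobi is UTC+3:00, so local arrival = 12:46 + 3:00 = 15:46 on Nov 6.

15:46 on Nov 6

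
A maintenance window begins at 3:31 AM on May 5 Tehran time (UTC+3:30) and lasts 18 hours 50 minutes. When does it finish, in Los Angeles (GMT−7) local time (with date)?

11:51 AM on May 5

Convert start to UTC: 3:31 AM − 3:30 = 12:01 AM UTC on May 5.
Add 18 hours and 50 minutes duration → 6:51 PM UTC.
Los Angeles is UTC−7:00, so local end time = 6:51 PM − 7:00 = 11:51 AM on May 5.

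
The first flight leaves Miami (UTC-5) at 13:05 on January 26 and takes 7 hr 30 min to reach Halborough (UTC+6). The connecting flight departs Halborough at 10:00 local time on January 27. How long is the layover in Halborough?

2 hours 25 minutes

Convert departure to UTC: 13:05 + 5:00 = 18:05 UTC on Jan 26.
Add 7 hours 30 minutes flight time → 01:35 UTC (Jan 27).
Halborough is UTC+6:00, so local arrival = 01:35 + 6:00 = 07:35 on Jan 27.
Layover = 10:00 − 07:35 = 2 hours 25 minutes.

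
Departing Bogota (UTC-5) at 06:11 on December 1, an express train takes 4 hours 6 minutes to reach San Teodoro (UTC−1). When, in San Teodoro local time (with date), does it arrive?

14:17 on December 1

Convert departure to UTC: 06:11 + 5:00 = 11:11 UTC on Dec 1.
Add 4 hours and 6 minutes travel time → 15:17 UTC.
San Teodoro is UTC−1:00, so local arrival = 15:17 − 1:00 = 14:17 on Dec 1.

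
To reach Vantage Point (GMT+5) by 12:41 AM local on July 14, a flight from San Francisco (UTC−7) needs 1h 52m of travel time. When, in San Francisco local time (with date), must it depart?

10:49 AM on July 13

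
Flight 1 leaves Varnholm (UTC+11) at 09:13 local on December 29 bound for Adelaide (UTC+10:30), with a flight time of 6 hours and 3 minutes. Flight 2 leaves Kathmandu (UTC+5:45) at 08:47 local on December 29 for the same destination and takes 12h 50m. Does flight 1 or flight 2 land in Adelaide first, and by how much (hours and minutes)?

Flight 1 in UTC: 09:13 − 11:00 = 22:13 on Dec 28.
+6 hours and 3 minutes → arrive 04:16 UTC on Dec 29.
Flight 2 in UTC: 08:47 − 5:45 = 03:02 on Dec 29.
+12 hours 50 minutes → arrive 15:52 UTC on Dec 29.
Flight 1 lands earlier by 11 hours 36 minutes.

the first, by 11 hours 36 minutes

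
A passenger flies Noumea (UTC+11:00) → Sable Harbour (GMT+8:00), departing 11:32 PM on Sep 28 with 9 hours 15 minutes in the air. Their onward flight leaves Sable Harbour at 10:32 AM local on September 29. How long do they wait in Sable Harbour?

Convert departure to UTC: 11:32 PM − 11:00 = 12:32 PM UTC on Sep 28.
Add 9 hours 15 minutes flight time → 9:47 PM UTC.
Sable Harbour is UTC+8:00, so local arrival = 9:47 PM + 8:00 = 5:47 AM on Sep 29.
Layover = 10:32 AM − 5:47 AM = 4 hours 45 minutes.

4 hours 45 minutes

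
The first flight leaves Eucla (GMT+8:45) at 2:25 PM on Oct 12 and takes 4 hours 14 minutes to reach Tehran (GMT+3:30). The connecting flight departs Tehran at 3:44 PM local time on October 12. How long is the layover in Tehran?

2 hours 20 minutes

Convert departure to UTC: 2:25 PM − 8:45 = 5:40 AM UTC on Oct 12.
Add 4 hours and 14 minutes flight time → 9:54 AM UTC.
Tehran is UTC+3:30, so local arrival = 9:54 AM + 3:30 = 1:24 PM on Oct 12.
Layover = 3:44 PM − 1:24 PM = 2 hours 20 minutes.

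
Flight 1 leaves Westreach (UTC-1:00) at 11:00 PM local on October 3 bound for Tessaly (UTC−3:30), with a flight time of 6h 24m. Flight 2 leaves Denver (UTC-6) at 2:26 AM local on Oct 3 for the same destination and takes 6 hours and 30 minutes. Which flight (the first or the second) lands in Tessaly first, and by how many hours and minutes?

the second, by 15 hours 28 minutes

Flight 1 in UTC: 11:00 PM + 1:00 = 12:00 AM on Oct 4.
+6 hours 24 minutes → arrive 6:24 AM UTC on Oct 4.
Flight 2 in UTC: 2:26 AM + 6:00 = 8:26 AM on Oct 3.
+6 hours 30 minutes → arrive 2:56 PM UTC on Oct 3.
Flight 2 lands earlier by 15 hours 28 minutes.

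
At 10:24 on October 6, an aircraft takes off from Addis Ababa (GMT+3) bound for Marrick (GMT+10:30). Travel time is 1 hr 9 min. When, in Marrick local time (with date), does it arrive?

19:03 on October 6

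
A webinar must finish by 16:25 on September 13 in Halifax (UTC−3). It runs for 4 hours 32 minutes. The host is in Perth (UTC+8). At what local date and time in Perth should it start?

Target end time in UTC: 16:25 + 3:00 = 19:25 on Sep 13.
Subtract 4 hours 32 minutes → start 14:53 UTC on Sep 13.
Perth is UTC+8:00: 14:53 + 8:00 = 22:53 on Sep 13.

22:53 on Sep 13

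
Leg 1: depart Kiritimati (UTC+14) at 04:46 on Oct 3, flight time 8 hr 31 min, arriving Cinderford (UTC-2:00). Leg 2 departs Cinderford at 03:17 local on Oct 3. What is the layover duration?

6 hours

Convert departure to UTC: 04:46 − 14:00 = 14:46 UTC on Oct 2.
Add 8 hours and 31 minutes flight time → 23:17 UTC.
Cinderford is UTC−2:00, so local arrival = 23:17 − 2:00 = 21:17 on Oct 2.
Layover = 03:17 − 21:17 (+1 day) = 6 hours.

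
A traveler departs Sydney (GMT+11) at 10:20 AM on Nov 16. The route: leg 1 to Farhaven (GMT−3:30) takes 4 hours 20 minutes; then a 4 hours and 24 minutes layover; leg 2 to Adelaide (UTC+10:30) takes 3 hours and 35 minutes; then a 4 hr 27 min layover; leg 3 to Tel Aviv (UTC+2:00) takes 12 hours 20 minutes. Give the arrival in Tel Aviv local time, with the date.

6:26 AM on November 17

Convert departure to UTC: 10:20 AM − 11:00 = 11:20 PM UTC on Nov 15.
Add 4 hours and 20 minutes leg 1 → 3:40 AM UTC (Nov 16).
Add 4 hours and 24 minutes layover in Farhaven → 8:04 AM UTC.
Add 3 hours 35 minutes leg 2 → 11:39 AM UTC.
Add 4 hours and 27 minutes layover in Adelaide → 4:06 PM UTC.
Add 12 hours and 20 minutes leg 3 → 4:26 AM UTC (Nov 17).
Tel Aviv is UTC+2:00, so local arrival = 4:26 AM + 2:00 = 6:26 AM on Nov 17.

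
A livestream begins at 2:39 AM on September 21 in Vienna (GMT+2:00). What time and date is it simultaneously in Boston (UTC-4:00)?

8:39 PM on Sep 20

In UTC: 2:39 AM − 2:00 = 12:39 AM on Sep 21.
Boston is UTC−4:00: 12:39 AM − 4:00 = 8:39 PM on Sep 20.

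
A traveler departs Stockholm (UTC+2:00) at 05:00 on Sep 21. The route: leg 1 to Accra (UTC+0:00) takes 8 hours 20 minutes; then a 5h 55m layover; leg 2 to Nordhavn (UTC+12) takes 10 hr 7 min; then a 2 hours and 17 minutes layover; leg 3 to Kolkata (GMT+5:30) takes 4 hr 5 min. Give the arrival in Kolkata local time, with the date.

15:14 on September 22

Convert departure to UTC: 05:00 − 2:00 = 03:00 UTC on Sep 21.
Add 8 hours 20 minutes leg 1 → 11:20 UTC.
Add 5 hours 55 minutes layover in Accra → 17:15 UTC.
Add 10 hours 7 minutes leg 2 → 03:22 UTC (Sep 22).
Add 2 hours and 17 minutes layover in Nordhavn → 05:39 UTC.
Add 4 hours and 5 minutes leg 3 → 09:44 UTC.
Kolkata is UTC+5:30, so local arrival = 09:44 + 5:30 = 15:14 on Sep 22.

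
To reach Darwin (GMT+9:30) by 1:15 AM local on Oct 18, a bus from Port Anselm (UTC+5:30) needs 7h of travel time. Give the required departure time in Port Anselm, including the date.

2:15 PM on October 17

Target arrival in UTC: 1:15 AM − 9:30 = 3:45 PM on Oct 17.
Subtract 7 hours → departure 8:45 AM UTC on Oct 17.
Port Anselm is UTC+5:30: 8:45 AM + 5:30 = 2:15 PM on Oct 17.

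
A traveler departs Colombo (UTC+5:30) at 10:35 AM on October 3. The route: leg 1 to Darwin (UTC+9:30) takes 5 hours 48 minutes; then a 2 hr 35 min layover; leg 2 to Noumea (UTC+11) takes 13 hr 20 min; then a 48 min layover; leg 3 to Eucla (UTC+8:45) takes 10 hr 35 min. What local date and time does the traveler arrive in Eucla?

Convert departure to UTC: 10:35 AM − 5:30 = 5:05 AM UTC on Oct 3.
Add 5 hours and 48 minutes leg 1 → 10:53 AM UTC.
Add 2 hours and 35 minutes layover in Darwin → 1:28 PM UTC.
Add 13 hours and 20 minutes leg 2 → 2:48 AM UTC (Oct 4).
Add 48 minutes layover in Noumea → 3:36 AM UTC.
Add 10 hours 35 minutes leg 3 → 2:11 PM UTC.
Eucla is UTC+8:45, so local arrival = 2:11 PM + 8:45 = 10:56 PM on Oct 4.

10:56 PM on October 4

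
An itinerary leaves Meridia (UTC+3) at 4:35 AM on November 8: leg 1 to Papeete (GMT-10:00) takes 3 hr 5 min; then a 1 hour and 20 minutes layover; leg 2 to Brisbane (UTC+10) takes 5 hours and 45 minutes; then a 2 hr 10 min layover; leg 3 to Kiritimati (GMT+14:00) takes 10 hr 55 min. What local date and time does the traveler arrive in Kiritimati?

Convert departure to UTC: 4:35 AM − 3:00 = 1:35 AM UTC on Nov 8.
Add 3 hours and 5 minutes leg 1 → 4:40 AM UTC.
Add 1 hour 20 minutes layover in Papeete → 6:00 AM UTC.
Add 5 hours 45 minutes leg 2 → 11:45 AM UTC.
Add 2 hours and 10 minutes layover in Brisbane → 1:55 PM UTC.
Add 10 hours 55 minutes leg 3 → 12:50 AM UTC (Nov 9).
Kiritimati is UTC+14:00, so local arrival = 12:50 AM + 14:00 = 2:50 PM on Nov 9.

2:50 PM on November 9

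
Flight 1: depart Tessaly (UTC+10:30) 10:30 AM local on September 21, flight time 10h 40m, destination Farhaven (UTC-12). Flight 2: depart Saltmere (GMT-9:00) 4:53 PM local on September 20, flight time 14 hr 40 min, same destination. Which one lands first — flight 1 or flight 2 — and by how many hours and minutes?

the first, by 5 hours 53 minutes

Flight 1 in UTC: 10:30 AM − 10:30 = 12:00 AM on Sep 21.
+10 hours 40 minutes → arrive 10:40 AM UTC on Sep 21.
Flight 2 in UTC: 4:53 PM + 9:00 = 1:53 AM on Sep 21.
+14 hours and 40 minutes → arrive 4:33 PM UTC on Sep 21.
Flight 1 lands earlier by 5 hours 53 minutes.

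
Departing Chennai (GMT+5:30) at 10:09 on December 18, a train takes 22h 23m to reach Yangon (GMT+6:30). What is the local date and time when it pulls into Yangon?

09:32 on Dec 19

Convert departure to UTC: 10:09 − 5:30 = 04:39 UTC on Dec 18.
Add 22 hours and 23 minutes travel time → 03:02 UTC (Dec 19).
Yangon is UTC+6:30, so local arrival = 03:02 + 6:30 = 09:32 on Dec 19.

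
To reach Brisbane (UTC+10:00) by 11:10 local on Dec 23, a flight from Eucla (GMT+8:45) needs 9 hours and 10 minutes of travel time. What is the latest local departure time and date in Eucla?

Target arrival in UTC: 11:10 − 10:00 = 01:10 on Dec 23.
Subtract 9 hours 10 minutes → departure 16:00 UTC on Dec 22.
Eucla is UTC+8:45: 16:00 + 8:45 = 00:45 on Dec 23.

00:45 on Dec 23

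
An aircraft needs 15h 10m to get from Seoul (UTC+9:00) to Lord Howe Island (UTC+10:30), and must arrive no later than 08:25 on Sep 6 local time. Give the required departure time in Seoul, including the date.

15:45 on Sep 5

Target arrival in UTC: 08:25 − 10:30 = 21:55 on Sep 5.
Subtract 15 hours and 10 minutes → departure 06:45 UTC on Sep 5.
Seoul is UTC+9:00: 06:45 + 9:00 = 15:45 on Sep 5.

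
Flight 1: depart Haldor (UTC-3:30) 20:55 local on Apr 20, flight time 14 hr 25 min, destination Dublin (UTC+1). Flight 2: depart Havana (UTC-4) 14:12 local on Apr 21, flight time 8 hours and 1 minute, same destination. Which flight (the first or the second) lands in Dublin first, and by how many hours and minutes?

the first, by 11 hours 23 minutes

Flight 1 in UTC: 20:55 + 3:30 = 00:25 on Apr 21.
+14 hours 25 minutes → arrive 14:50 UTC on Apr 21.
Flight 2 in UTC: 14:12 + 4:00 = 18:12 on Apr 21.
+8 hours and 1 minute → arrive 02:13 UTC on Apr 22.
Flight 1 lands earlier by 11 hours 23 minutes.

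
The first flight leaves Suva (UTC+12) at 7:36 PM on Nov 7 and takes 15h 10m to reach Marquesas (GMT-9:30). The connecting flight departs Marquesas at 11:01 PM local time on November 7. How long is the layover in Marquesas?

9 hours 45 minutes

Convert departure to UTC: 7:36 PM − 12:00 = 7:36 AM UTC on Nov 7.
Add 15 hours and 10 minutes flight time → 10:46 PM UTC.
Marquesas is UTC−9:30, so local arrival = 10:46 PM − 9:30 = 1:16 PM on Nov 7.
Layover = 11:01 PM − 1:16 PM = 9 hours 45 minutes.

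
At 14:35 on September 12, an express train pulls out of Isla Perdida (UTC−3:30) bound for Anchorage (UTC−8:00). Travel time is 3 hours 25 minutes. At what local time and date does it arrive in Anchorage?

Convert departure to UTC: 14:35 + 3:30 = 18:05 UTC on Sep 12.
Add 3 hours 25 minutes travel time → 21:30 UTC.
Anchorage is UTC−8:00, so local arrival = 21:30 − 8:00 = 13:30 on Sep 12.

13:30 on September 12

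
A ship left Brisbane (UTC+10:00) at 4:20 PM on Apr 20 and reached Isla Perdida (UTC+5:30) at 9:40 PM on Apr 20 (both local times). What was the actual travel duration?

9 hours 50 minutes

Isla Perdida is 4:30 behind Brisbane.
Clock-face elapsed time (ignoring zones) is 5 hours 20 minutes.
Actual elapsed = 5 hours 20 minutes + 4:30 = 9 hours 50 minutes.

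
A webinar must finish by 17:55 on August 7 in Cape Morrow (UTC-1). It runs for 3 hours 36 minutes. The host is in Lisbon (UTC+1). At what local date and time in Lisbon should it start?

Target end time in UTC: 17:55 + 1:00 = 18:55 on Aug 7.
Subtract 3 hours and 36 minutes → start 15:19 UTC on Aug 7.
Lisbon is UTC+1:00: 15:19 + 1:00 = 16:19 on Aug 7.

16:19 on August 7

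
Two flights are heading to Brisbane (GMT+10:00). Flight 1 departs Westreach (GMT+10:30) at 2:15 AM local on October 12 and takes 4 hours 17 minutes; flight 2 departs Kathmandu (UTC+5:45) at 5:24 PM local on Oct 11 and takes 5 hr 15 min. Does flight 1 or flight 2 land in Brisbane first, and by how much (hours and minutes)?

the second, by 3 hours 8 minutes

Flight 1 in UTC: 2:15 AM − 10:30 = 3:45 PM on Oct 11.
+4 hours 17 minutes → arrive 8:02 PM UTC on Oct 11.
Flight 2 in UTC: 5:24 PM − 5:45 = 11:39 AM on Oct 11.
+5 hours 15 minutes → arrive 4:54 PM UTC on Oct 11.
Flight 2 lands earlier by 3 hours 8 minutes.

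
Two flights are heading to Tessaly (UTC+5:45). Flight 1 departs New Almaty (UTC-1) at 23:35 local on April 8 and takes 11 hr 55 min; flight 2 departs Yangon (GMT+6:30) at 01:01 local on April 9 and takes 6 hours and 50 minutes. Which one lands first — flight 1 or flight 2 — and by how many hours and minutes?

Flight 1 in UTC: 23:35 + 1:00 = 00:35 on Apr 9.
+11 hours and 55 minutes → arrive 12:30 UTC on Apr 9.
Flight 2 in UTC: 01:01 − 6:30 = 18:31 on Apr 8.
+6 hours 50 minutes → arrive 01:21 UTC on Apr 9.
Flight 2 lands earlier by 11 hours 9 minutes.

the second, by 11 hours 9 minutes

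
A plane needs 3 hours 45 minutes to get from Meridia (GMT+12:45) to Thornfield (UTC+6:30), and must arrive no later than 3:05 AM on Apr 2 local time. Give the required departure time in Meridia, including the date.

Target arrival in UTC: 3:05 AM − 6:30 = 8:35 PM on Apr 1.
Subtract 3 hours and 45 minutes → departure 4:50 PM UTC on Apr 1.
Meridia is UTC+12:45: 4:50 PM + 12:45 = 5:35 AM on Apr 2.

5:35 AM on April 2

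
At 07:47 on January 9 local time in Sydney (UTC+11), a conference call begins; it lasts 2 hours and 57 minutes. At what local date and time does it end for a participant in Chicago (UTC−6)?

17:44 on January 8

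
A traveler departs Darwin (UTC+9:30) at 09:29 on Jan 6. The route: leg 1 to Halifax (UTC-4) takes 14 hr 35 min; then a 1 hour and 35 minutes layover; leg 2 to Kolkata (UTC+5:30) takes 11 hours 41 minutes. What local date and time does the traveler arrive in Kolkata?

Convert departure to UTC: 09:29 − 9:30 = 23:59 UTC on Jan 5.
Add 14 hours and 35 minutes leg 1 → 14:34 UTC (Jan 6).
Add 1 hour 35 minutes layover in Halifax → 16:09 UTC.
Add 11 hours and 41 minutes leg 2 → 03:50 UTC (Jan 7).
Kolkata is UTC+5:30, so local arrival = 03:50 + 5:30 = 09:20 on Jan 7.

09:20 on Jan 7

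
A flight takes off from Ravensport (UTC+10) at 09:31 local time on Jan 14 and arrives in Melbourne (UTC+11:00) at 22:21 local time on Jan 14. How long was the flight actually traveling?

Departure in UTC: 09:31 − 10:00 = 23:31 on Jan 13.
Arrival in UTC: 22:21 − 11:00 = 11:21 on Jan 14.
Elapsed = 11:21 − 23:31 (+1 day) = 11 hours 50 minutes.

11 hours 50 minutes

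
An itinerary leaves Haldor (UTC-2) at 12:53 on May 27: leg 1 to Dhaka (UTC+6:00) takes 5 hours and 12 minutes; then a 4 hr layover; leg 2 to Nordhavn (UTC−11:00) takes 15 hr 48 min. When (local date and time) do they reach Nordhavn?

Convert departure to UTC: 12:53 + 2:00 = 14:53 UTC on May 27.
Add 5 hours and 12 minutes leg 1 → 20:05 UTC.
Add 4 hours layover in Dhaka → 00:05 UTC (May 28).
Add 15 hours and 48 minutes leg 2 → 15:53 UTC.
Nordhavn is UTC−11:00, so local arrival = 15:53 − 11:00 = 04:53 on May 28.

04:53 on May 28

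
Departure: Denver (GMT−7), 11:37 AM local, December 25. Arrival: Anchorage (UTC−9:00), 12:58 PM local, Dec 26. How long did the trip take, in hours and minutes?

27 hours 21 minutes

Departure in UTC: 11:37 AM + 7:00 = 6:37 PM on Dec 25.
Arrival in UTC: 12:58 PM + 9:00 = 9:58 PM on Dec 26.
Elapsed = 9:58 PM − 6:37 PM (+1 day) = 27 hours 21 minutes.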